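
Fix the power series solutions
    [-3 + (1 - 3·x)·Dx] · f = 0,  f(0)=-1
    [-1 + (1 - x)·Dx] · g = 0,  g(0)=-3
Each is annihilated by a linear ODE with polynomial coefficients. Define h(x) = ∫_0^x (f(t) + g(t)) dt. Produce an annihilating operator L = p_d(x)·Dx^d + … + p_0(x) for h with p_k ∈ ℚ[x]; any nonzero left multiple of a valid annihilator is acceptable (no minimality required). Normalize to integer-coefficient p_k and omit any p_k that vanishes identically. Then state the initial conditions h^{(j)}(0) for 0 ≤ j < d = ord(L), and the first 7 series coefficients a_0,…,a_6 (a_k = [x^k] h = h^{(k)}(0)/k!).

L = -6·Dx + (8 - 12·x)·Dx^2 + (-1 + 4·x - 3·x^2)·Dx^3  (order 3).
h: a_k = 0, -4, -3, -4, -15/2, -84/5, -41, …
ICs: h(0) = 0, h′(0) = -4, h′′(0) = -6.

f: a_k = -1, -3, -9, -27, -81, -243, -729, …
g: a_k = -3, -3, -3, -3, -3, -3, -3, …
f+g: L₀ = lclm(L_f,L_g), ord ≤ 1+1.
h=∫₀ˣh₀: take L = L₀·Dx.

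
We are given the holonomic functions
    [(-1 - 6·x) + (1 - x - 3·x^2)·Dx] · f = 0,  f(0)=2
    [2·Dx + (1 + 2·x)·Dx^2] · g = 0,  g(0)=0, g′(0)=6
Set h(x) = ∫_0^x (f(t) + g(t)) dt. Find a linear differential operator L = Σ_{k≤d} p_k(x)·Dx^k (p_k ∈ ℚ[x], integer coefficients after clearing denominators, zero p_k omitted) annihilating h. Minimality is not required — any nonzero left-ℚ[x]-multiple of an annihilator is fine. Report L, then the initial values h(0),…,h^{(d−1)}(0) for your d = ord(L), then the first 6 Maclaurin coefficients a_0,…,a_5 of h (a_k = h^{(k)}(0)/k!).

L = (74 + 412·x + 948·x^2 + 864·x^3 + 648·x^4)·Dx^2 + (17 + 212·x + 890·x^2 + 1644·x^3 + 1764·x^4 + 1080·x^5)·Dx^3 + (-5 - 27·x - 33·x^2 + 68·x^3 + 276·x^4 + 396·x^5 + 216·x^6)·Dx^4  (order 4).
h: a_k = 0, 2, 4, 2/3, 11/2, 26/5, …
ICs: h(0) = 0, h′(0) = 2, h′′(0) = 8, h′′′(0) = 4.

f: a_k = 2, 2, 8, 14, 38, 80, …
g: a_k = 0, 6, -6, 8, -12, 96/5, …
L₀ := lclm(L_f,L_g); ord L₀ ≤ 1+2.
Integrate: L := L₀·Dx.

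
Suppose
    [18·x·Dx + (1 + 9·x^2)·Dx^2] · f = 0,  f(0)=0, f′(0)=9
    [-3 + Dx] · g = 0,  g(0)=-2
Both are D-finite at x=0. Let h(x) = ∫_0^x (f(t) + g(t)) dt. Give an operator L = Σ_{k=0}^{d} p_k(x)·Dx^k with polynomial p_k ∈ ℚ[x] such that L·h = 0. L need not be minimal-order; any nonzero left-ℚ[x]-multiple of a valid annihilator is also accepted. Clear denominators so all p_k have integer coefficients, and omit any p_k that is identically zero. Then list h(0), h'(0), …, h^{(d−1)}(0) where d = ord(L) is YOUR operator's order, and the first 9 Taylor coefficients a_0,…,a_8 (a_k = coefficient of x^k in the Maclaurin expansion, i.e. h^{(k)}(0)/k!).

L = (18 - 108·x - 162·x^2)·Dx^2 + (-9 + 27·x + 27·x^2 - 81·x^3)·Dx^3 + (1 + 3·x + 9·x^2 + 27·x^3)·Dx^4  (order 4).
h: a_k = 0, -2, 3/2, -3, -9, -27/20, 189/8, -81/280, -262683/2240, …
ICs: h(0) = 0, h′(0) = -2, h′′(0) = 3, h′′′(0) = -18.

f: a_k = 0, 9, 0, -27, 0, 729/5, 0, -6561/7, 0, …
g: a_k = -2, -6, -9, -9, -27/4, -81/20, -81/40, -243/280, -729/2240, …
Sum ⇒ L₀ = lclm(L_f,L_g) in ℚ(x)⟨Dx⟩.
Integrate: L := L₀·Dx.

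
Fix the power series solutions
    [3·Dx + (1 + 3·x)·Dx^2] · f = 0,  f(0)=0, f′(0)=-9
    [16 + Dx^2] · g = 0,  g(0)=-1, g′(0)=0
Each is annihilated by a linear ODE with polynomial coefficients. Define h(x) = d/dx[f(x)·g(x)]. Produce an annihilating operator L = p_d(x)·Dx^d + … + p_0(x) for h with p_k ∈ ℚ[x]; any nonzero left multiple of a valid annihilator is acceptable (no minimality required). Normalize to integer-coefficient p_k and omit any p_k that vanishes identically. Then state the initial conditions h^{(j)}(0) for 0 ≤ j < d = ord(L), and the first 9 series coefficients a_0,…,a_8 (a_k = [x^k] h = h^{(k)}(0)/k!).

L = (-252256 - 1400832·x + 774144·x^2 + 36937728·x^3 + 133871616·x^4 + 191102976·x^5 + 95551488·x^6) + (-43296 + 45216·x + 2557440·x^2 + 11404800·x^3 + 19906560·x^4 + 11943936·x^5)·Dx + (-14630 - 16992·x + 831600·x^2 + 6110208·x^3 + 17853696·x^4 + 23887872·x^5 + 11943936·x^6)·Dx^2 + (-2706 + 2826·x + 159840·x^2 + 712800·x^3 + 1244160·x^4 + 746496·x^5)·Dx^3 + (71 + 4410·x + 48951·x^2 + 237600·x^3 + 592920·x^4 + 746496·x^5 + 373248·x^6)·Dx^4  (order 4).
h: a_k = 9, -27, -135, 189, 129, -135, 269/5, -4623/5, 150867/35, …
ICs: h(0) = 9, h′(0) = -27, h′′(0) = -270, h′′′(0) = 1134.

f: a_k = 0, -9, 27/2, -27, 243/4, -729/5, 729/2, -6561/7, 19683/8, …
g: a_k = -1, 0, 8, 0, -32/3, 0, 256/45, 0, -512/315, …
Sym-product of L_f,L_g gives L₀ (≤ ord 4).
Derive L from L₀ (diff closure).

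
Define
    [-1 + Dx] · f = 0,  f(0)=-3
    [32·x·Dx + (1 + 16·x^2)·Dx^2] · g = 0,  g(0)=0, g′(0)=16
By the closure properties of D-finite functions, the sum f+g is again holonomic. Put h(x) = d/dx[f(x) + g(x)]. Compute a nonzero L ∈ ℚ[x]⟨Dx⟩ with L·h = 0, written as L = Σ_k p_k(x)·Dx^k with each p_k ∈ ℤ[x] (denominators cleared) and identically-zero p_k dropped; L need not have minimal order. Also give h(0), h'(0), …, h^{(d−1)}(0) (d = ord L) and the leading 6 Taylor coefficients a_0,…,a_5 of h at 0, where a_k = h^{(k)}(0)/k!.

f: a_k = -3, -3, -3/2, -1/2, -1/8, -1/40, …
g: a_k = 0, 16, 0, -256/3, 0, 4096/5, …
h₀=f+g: left-lcm gives L₀, ord ≤ 3.
h=h₀': d/dx-closure on L₀ ⇒ L.
L = (32 - 32·x - 1536·x^2 - 512·x^3) + (-33 + 1504·x^2 - 256·x^4)·Dx + (1 + 32·x + 32·x^2 + 512·x^3 + 256·x^4)·Dx^2  (order 2).
h: a_k = 13, -3, -515/2, -1/2, 32767/8, -1/40, …
ICs: h(0) = 13, h′(0) = -3.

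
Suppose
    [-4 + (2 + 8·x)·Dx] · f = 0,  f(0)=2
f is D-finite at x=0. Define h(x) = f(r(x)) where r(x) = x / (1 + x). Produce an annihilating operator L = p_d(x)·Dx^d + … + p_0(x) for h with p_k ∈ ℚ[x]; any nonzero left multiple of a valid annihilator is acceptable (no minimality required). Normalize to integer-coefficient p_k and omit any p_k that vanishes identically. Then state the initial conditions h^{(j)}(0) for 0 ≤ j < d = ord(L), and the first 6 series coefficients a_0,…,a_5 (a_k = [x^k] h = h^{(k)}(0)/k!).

f: a_k = 2, 4, -4, 8, -20, 56, …
L₀ from L_f via x↦r, Dx↦r'^{-1}Dx.
L = -2 + (1 + 6·x + 5·x^2)·Dx  (order 1).
h: a_k = 2, 4, -8, 20, -60, 204, …
ICs: h(0) = 2.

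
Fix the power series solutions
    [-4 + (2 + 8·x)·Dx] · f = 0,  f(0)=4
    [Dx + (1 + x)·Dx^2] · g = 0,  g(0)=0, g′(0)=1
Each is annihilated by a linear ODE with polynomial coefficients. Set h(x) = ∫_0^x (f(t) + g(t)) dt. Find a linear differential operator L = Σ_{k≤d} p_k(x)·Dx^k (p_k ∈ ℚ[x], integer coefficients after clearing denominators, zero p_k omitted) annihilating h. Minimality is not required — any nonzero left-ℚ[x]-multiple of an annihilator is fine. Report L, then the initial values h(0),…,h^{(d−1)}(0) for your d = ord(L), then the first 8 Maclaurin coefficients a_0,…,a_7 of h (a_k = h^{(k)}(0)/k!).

f: a_k = 4, 8, -8, 16, -40, 112, -336, 1056, …
g: a_k = 0, 1, -1/2, 1/3, -1/4, 1/5, -1/6, 1/7, …
f+g: L₀ = lclm(L_f,L_g), ord ≤ 1+2.
h=∫h₀ ⇒ L = L₀·Dx.
L = (-8 + 4·x)·Dx^2 + (-10 - 8·x + 20·x^2)·Dx^3 + (-1 - 3·x + 6·x^2 + 8·x^3)·Dx^4  (order 4).
h: a_k = 0, 4, 9/2, -17/6, 49/12, -161/20, 187/10, -2017/42, …
ICs: h(0) = 0, h′(0) = 4, h′′(0) = 9, h′′′(0) = -17.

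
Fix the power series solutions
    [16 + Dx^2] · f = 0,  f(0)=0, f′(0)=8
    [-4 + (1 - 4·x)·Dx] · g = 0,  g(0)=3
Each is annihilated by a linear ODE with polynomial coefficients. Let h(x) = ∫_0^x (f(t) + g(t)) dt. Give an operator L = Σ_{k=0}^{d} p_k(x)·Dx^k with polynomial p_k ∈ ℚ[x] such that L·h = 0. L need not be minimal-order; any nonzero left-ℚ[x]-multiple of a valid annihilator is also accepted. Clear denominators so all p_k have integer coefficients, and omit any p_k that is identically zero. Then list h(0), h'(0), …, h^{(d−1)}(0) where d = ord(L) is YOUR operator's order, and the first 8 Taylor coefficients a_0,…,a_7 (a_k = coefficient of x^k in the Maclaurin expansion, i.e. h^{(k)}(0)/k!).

f: a_k = 0, 8, 0, -64/3, 0, 256/15, 0, -2048/315, …
g: a_k = 3, 12, 48, 192, 768, 3072, 12288, 49152, …
f+g: L₀ = lclm(L_f,L_g), ord ≤ 2+1.
∫: right-multiply L₀ by Dx.
L = (-448 + 512·x - 1024·x^2)·Dx + (48 - 320·x + 768·x^2 - 1024·x^3)·Dx^2 + (-28 + 32·x - 64·x^2)·Dx^3 + (3 - 20·x + 48·x^2 - 64·x^3)·Dx^4  (order 4).
h: a_k = 0, 3, 10, 16, 128/3, 768/5, 23168/45, 12288/7, …
ICs: h(0) = 0, h′(0) = 3, h′′(0) = 20, h′′′(0) = 96.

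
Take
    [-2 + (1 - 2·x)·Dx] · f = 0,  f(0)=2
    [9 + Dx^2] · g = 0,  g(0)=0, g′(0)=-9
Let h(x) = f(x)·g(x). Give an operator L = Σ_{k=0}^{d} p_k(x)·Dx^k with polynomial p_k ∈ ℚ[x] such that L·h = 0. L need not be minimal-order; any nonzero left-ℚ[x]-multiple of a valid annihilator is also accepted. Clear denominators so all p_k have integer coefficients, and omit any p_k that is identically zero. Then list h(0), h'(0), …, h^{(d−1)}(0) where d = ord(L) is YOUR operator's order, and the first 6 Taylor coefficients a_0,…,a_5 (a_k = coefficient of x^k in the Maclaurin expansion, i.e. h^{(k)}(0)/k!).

f: a_k = 2, 4, 8, 16, 32, 64, …
g: a_k = 0, -9, 0, 27/2, 0, -243/40, …
f·g: L₀ = L_f ⊗_s L_g, ord ≤ 1·2.
L = (-9 + 18·x) + 4·Dx + (-1 + 2·x)·Dx^2  (order 2).
h: a_k = 0, -18, -36, -45, -90, -3843/20, …
ICs: h(0) = 0, h′(0) = -18.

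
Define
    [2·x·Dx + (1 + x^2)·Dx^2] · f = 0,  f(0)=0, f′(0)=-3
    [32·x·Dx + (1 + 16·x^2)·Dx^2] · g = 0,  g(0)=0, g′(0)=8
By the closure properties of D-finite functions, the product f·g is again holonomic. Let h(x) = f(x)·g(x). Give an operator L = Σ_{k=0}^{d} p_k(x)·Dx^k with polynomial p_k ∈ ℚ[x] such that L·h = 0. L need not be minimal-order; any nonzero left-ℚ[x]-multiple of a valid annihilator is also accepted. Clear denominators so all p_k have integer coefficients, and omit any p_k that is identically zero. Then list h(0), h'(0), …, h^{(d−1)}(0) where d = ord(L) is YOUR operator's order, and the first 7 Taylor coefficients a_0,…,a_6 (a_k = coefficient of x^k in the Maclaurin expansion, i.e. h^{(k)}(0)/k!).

L = (-384·x - 10880·x^3 - 16384·x^5 + 34816·x^7 + 98304·x^9)·Dx + (-68 - 3916·x^2 - 19584·x^4 - 14336·x^6 + 121856·x^8 + 147456·x^10)·Dx^2 + (-136·x - 2632·x^3 - 6528·x^5 + 16448·x^7 + 69632·x^9 + 49152·x^11)·Dx^3 + (-1 - 34·x^2 - 305·x^4 + 4880·x^8 + 8704·x^10 + 4096·x^12)·Dx^4  (order 4).
h: a_k = 0, 0, -24, 0, 136, 0, -19144/15, …
ICs: h(0) = 0, h′(0) = 0, h′′(0) = -48, h′′′(0) = 0.

f: a_k = 0, -3, 0, 1, 0, -3/5, 0, …
g: a_k = 0, 8, 0, -128/3, 0, 2048/5, 0, …
Product ⇒ symmetric product L₀, ord ≤ 4.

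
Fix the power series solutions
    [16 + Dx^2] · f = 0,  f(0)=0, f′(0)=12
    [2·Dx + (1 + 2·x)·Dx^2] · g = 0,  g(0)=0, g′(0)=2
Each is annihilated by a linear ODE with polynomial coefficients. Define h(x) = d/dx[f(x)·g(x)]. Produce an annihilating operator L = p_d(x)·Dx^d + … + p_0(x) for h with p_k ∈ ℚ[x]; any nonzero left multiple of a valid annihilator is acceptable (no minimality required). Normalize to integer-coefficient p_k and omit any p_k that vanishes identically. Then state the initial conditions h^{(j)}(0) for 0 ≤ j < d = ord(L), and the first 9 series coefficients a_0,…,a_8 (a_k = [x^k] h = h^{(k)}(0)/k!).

f: a_k = 0, 12, 0, -32, 0, 128/5, 0, -1024/105, 0, …
g: a_k = 0, 2, -2, 8/3, -4, 32/5, -32/3, 128/7, -32, …
L₀ := L_f ⊗_s L_g (sym. prod.), ord ≤ 4.
Differentiate: ansatz ord ≤ ord L₀ ⇒ L.
L = (-896 + 28672·x + 282624·x^2 + 1032192·x^3 + 1826816·x^4 + 1572864·x^5 + 524288·x^6) + (576 + 12416·x + 66560·x^2 + 153600·x^3 + 163840·x^4 + 65536·x^5)·Dx + (280 + 6592·x + 44480·x^2 + 141312·x^3 + 234496·x^4 + 196608·x^5 + 65536·x^6)·Dx^2 + (36 + 776·x + 4160·x^2 + 9600·x^3 + 10240·x^4 + 4096·x^5)·Dx^3 + (21 + 300·x + 1676·x^2 + 4800·x^3 + 7520·x^4 + 6144·x^5 + 2048·x^6)·Dx^4  (order 4).
h: a_k = 0, 48, -72, -128, 80, 256, -1792/5, 53248/105, -39552/35, …
ICs: h(0) = 0, h′(0) = 48, h′′(0) = -144, h′′′(0) = -768.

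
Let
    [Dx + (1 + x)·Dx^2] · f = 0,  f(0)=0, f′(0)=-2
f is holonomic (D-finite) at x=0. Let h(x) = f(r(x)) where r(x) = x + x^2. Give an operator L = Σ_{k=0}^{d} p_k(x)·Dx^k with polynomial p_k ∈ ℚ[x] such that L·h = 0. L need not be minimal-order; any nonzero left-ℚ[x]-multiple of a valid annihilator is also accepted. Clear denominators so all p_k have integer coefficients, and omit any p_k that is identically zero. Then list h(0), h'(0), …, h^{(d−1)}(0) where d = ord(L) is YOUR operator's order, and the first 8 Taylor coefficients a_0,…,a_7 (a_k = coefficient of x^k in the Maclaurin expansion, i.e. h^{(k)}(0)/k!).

f: a_k = 0, -2, 1, -2/3, 1/2, -2/5, 1/3, -2/7, …
L₀ from L_f via x↦r, Dx↦r'^{-1}Dx.
L = (-1 + 2·x + 2·x^2)·Dx + (1 + 3·x + 3·x^2 + 2·x^3)·Dx^2  (order 2).
h: a_k = 0, -2, -1, 4/3, -1/2, -2/5, 2/3, -2/7, …
ICs: h(0) = 0, h′(0) = -2.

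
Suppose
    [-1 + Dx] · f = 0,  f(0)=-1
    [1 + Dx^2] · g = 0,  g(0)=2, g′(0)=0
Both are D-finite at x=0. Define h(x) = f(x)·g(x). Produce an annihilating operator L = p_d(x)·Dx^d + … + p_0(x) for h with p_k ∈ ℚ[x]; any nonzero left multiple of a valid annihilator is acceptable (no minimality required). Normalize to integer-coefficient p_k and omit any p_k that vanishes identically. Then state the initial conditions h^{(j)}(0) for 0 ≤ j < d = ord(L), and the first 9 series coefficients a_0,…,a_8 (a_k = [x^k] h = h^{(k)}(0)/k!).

L = 2 - 2·Dx + Dx^2  (order 2).
h: a_k = -2, -2, 0, 2/3, 1/3, 1/15, 0, -1/315, -1/1260, …
ICs: h(0) = -2, h′(0) = -2.

f: a_k = -1, -1, -1/2, -1/6, -1/24, -1/120, -1/720, -1/5040, -1/40320, …
g: a_k = 2, 0, -1, 0, 1/12, 0, -1/360, 0, 1/20160, …
f·g: L₀ = L_f ⊗_s L_g, ord ≤ 1·2.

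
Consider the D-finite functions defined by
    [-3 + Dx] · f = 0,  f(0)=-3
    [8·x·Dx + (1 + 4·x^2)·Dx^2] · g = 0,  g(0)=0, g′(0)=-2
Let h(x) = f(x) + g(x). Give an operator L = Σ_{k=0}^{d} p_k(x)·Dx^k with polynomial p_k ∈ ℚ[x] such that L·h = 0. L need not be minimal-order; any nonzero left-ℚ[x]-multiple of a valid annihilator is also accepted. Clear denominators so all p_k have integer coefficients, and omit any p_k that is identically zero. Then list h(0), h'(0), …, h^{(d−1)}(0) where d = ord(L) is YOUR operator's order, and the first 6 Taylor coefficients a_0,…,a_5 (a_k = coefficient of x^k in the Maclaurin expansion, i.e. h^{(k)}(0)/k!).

f: a_k = -3, -9, -27/2, -27/2, -81/8, -243/40, …
g: a_k = 0, -2, 0, 8/3, 0, -32/5, …
Weyl lclm of L_f,L_g ⇒ L₀ (ord ≤ 3).
L = (24 - 72·x - 288·x^2 - 288·x^3)·Dx + (-17 + 24·x^2 - 144·x^4)·Dx^2 + (3 + 8·x + 24·x^2 + 32·x^3 + 48·x^4)·Dx^3  (order 3).
h: a_k = -3, -11, -27/2, -65/6, -81/8, -499/40, …
ICs: h(0) = -3, h′(0) = -11, h′′(0) = -27.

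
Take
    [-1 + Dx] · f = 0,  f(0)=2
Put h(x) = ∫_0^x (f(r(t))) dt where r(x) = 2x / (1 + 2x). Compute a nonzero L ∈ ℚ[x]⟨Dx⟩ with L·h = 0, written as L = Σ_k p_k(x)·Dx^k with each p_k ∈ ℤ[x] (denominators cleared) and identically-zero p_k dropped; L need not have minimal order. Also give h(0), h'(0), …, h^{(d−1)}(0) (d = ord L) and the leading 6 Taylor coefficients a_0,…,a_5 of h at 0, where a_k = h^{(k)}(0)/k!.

L = -2·Dx + (1 + 4·x + 4·x^2)·Dx^2  (order 2).
h: a_k = 0, 2, 2, -4/3, 2/3, 4/15, …
ICs: h(0) = 0, h′(0) = 2.

f: a_k = 2, 2, 1, 1/3, 1/12, 1/60, …
Substitute x→r, Dx→(1/r')Dx; clear ⇒ L₀.
Integrate: L := L₀·Dx.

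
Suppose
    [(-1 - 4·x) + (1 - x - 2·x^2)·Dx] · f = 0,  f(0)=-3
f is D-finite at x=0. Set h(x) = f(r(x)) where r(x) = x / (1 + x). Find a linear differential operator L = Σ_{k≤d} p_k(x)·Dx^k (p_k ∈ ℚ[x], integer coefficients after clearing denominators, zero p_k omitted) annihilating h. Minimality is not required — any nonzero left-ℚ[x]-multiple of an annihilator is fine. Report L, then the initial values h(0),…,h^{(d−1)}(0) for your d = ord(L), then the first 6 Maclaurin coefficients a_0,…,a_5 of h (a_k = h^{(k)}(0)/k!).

f: a_k = -3, -3, -9, -15, -33, -63, …
L₀ from L_f via x↦r, Dx↦r'^{-1}Dx.
L = (1 + 5·x) + (-1 - 2·x + x^2 + 2·x^3)·Dx  (order 1).
h: a_k = -3, -3, -6, 0, -12, 12, …
ICs: h(0) = -3.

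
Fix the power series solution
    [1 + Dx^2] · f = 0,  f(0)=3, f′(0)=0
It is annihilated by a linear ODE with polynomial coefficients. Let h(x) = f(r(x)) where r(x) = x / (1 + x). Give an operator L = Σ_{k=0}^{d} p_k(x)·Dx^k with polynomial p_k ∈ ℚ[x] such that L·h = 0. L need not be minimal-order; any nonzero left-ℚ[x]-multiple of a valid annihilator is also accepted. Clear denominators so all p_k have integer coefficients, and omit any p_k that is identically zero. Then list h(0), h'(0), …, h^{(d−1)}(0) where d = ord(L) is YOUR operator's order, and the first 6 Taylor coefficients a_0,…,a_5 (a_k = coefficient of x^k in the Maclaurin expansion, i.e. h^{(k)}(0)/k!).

f: a_k = 3, 0, -3/2, 0, 1/8, 0, …
L₀ from L_f via x↦r, Dx↦r'^{-1}Dx.
L = 1 + (2 + 6·x + 6·x^2 + 2·x^3)·Dx + (1 + 4·x + 6·x^2 + 4·x^3 + x^4)·Dx^2  (order 2).
h: a_k = 3, 0, -3/2, 3, -35/8, 11/2, …
ICs: h(0) = 3, h′(0) = 0.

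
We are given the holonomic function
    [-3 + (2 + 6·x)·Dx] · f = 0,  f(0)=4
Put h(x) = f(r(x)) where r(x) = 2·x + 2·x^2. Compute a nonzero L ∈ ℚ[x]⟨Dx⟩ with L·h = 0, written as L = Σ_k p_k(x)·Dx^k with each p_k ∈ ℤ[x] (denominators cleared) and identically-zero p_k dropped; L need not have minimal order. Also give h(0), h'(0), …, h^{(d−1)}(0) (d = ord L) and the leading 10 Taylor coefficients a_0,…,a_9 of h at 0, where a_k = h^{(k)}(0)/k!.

f: a_k = 4, 6, -9/2, 27/4, -405/32, 1701/64, -15309/256, 72171/512, -2814669/8192, 14073345/16384, …
f∘r: x↦r, Dx↦Dx/r' in L_f ⇒ L₀.
L = (-3 - 6·x) + (1 + 6·x + 6·x^2)·Dx  (order 1).
h: a_k = 4, 12, -6, 18, -117/2, 405/2, -2943/4, 11097/4, -344493/32, 1367361/32, …
ICs: h(0) = 4.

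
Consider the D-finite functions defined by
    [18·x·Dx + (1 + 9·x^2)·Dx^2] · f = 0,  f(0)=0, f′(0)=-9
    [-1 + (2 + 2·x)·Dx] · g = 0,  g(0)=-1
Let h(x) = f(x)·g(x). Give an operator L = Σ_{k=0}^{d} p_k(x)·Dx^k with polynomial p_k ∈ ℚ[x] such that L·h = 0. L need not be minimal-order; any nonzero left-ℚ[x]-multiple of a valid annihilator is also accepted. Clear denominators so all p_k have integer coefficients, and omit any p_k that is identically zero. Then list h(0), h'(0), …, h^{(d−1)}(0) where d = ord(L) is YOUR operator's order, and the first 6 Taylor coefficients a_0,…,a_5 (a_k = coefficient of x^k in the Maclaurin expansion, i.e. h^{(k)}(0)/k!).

f: a_k = 0, -9, 0, 27, 0, -729/5, …
g: a_k = -1, -1/2, 1/8, -1/16, 5/128, -7/256, …
Product ⇒ symmetric product L₀, ord ≤ 2.
L = (3 - 36·x - 9·x^2) + (-4 + 68·x + 108·x^2 + 36·x^3)·Dx + (4 + 8·x + 40·x^2 + 72·x^3 + 36·x^4)·Dx^2  (order 2).
h: a_k = 0, 9, 9/2, -225/8, -207/16, 95247/640, …
ICs: h(0) = 0, h′(0) = 9.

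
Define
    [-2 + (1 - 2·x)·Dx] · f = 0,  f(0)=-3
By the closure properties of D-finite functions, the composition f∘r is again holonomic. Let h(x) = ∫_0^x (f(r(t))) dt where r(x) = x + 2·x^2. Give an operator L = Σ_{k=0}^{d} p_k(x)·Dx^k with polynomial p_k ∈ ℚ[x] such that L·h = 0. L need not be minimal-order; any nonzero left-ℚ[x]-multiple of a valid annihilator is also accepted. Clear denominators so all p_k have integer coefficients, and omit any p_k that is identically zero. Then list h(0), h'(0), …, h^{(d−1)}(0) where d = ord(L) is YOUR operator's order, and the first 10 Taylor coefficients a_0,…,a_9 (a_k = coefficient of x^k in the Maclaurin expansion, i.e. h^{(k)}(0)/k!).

L = (2 + 8·x)·Dx + (-1 + 2·x + 4·x^2)·Dx^2  (order 2).
h: a_k = 0, -3, -3, -8, -18, -48, -128, -2496/7, -1008, -8704/3, …
ICs: h(0) = 0, h′(0) = -3.

f: a_k = -3, -6, -12, -24, -48, -96, -192, -384, -768, -1536, …
Change of var in L_f (x↦r) gives L₀.
h=∫₀ˣh₀: take L = L₀·Dx.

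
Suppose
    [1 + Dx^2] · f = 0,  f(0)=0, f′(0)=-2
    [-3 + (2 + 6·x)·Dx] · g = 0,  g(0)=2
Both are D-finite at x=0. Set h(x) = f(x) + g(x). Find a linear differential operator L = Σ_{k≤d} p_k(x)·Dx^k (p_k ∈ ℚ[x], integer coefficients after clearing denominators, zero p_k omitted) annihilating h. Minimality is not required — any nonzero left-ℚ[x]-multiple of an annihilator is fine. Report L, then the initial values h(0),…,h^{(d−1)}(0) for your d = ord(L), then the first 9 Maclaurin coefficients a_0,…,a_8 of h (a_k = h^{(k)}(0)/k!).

f: a_k = 0, -2, 0, 1/3, 0, -1/60, 0, 1/2520, 0, …
g: a_k = 2, 3, -9/4, 27/8, -405/64, 1701/128, -15309/512, 72171/1024, -2814669/16384, …
Weyl lclm of L_f,L_g ⇒ L₀ (ord ≤ 3).
L = (-93 - 72·x - 108·x^2) + (-10 + 18·x + 216·x^2 + 216·x^3)·Dx + (-93 - 72·x - 108·x^2)·Dx^2 + (-10 + 18·x + 216·x^2 + 216·x^3)·Dx^3  (order 3).
h: a_k = 2, 1, -9/4, 89/24, -405/64, 25483/1920, -15309/512, 22733993/322560, -2814669/16384, …
ICs: h(0) = 2, h′(0) = 1, h′′(0) = -9/2.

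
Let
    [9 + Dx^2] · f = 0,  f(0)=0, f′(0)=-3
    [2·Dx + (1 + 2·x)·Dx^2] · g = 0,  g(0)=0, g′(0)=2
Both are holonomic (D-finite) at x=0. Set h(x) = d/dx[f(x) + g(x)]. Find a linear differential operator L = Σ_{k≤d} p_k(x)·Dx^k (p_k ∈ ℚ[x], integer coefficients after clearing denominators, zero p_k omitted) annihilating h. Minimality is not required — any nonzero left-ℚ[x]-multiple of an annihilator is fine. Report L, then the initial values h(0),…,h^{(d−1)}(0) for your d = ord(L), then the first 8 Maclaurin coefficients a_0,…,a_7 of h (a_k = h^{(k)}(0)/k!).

L = (594 + 648·x + 648·x^2) + (153 + 630·x + 972·x^2 + 648·x^3)·Dx + (66 + 72·x + 72·x^2)·Dx^2 + (17 + 70·x + 108·x^2 + 72·x^3)·Dx^3  (order 3).
h: a_k = -1, -4, 43/2, -16, 175/8, -64, 10483/80, -256, …
ICs: h(0) = -1, h′(0) = -4, h′′(0) = 43.

f: a_k = 0, -3, 0, 9/2, 0, -81/40, 0, 243/560, …
g: a_k = 0, 2, -2, 8/3, -4, 32/5, -32/3, 128/7, …
L₀ := lclm(L_f,L_g); ord L₀ ≤ 2+2.
h=h₀': d/dx-closure on L₀ ⇒ L.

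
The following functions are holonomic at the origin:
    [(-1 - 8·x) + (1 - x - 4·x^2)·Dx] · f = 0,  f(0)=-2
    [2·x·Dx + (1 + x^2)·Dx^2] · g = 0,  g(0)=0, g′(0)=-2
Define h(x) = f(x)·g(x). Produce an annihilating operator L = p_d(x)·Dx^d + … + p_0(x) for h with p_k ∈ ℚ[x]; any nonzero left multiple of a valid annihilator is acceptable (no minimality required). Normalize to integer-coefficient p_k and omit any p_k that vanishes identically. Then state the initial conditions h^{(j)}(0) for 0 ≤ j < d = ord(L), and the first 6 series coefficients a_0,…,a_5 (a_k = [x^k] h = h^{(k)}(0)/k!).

L = (8 + 2·x + 24·x^2) + (2 + 14·x + 4·x^2 + 24·x^3)·Dx + (-1 + x + 3·x^2 + x^3 + 4·x^4)·Dx^2  (order 2).
h: a_k = 0, 4, 4, 56/3, 104/3, 1652/15, …
ICs: h(0) = 0, h′(0) = 4.

f: a_k = -2, -2, -10, -18, -58, -130, …
g: a_k = 0, -2, 0, 2/3, 0, -2/5, …
Sym-product of L_f,L_g gives L₀ (≤ ord 2).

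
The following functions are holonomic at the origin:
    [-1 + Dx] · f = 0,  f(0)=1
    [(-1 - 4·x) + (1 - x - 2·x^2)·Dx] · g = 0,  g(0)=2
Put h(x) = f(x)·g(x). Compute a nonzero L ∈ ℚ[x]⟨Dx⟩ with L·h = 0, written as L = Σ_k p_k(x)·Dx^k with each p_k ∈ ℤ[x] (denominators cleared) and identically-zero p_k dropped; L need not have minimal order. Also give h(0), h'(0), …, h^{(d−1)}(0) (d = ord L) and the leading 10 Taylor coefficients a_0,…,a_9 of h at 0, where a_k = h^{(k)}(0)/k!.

L = (2 + 3·x - 2·x^2) + (-1 + x + 2·x^2)·Dx  (order 1).
h: a_k = 2, 4, 9, 52/3, 425/12, 701/10, 50737/360, 88558/315, 3783419/6720, 20417113/18144, …
ICs: h(0) = 2.

f: a_k = 1, 1, 1/2, 1/6, 1/24, 1/120, 1/720, 1/5040, 1/40320, 1/362880, …
g: a_k = 2, 2, 6, 10, 22, 42, 86, 170, 342, 682, …
h₀=f·g: eliminate ⇒ L₀, order ≤ 1·1.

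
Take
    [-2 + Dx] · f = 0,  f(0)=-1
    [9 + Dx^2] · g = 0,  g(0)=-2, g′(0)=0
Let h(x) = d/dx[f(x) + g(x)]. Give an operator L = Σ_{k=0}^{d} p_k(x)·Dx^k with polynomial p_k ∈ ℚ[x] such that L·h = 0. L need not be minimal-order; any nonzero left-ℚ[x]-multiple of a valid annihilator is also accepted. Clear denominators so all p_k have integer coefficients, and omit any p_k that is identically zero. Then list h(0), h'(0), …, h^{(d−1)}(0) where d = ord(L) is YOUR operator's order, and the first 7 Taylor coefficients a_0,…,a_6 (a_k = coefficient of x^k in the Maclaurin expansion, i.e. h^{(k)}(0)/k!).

f: a_k = -1, -2, -2, -4/3, -2/3, -4/15, -4/45, …
g: a_k = -2, 0, 9, 0, -27/4, 0, 81/40, …
f+g: L₀ = lclm(L_f,L_g), ord ≤ 1+2.
h=h₀': d/dx-closure on L₀ ⇒ L.
L = 18 - 9·Dx + 2·Dx^2 - Dx^3  (order 3).
h: a_k = -2, 14, -4, -89/3, -4/3, 697/60, -8/45, …
ICs: h(0) = -2, h′(0) = 14, h′′(0) = -8.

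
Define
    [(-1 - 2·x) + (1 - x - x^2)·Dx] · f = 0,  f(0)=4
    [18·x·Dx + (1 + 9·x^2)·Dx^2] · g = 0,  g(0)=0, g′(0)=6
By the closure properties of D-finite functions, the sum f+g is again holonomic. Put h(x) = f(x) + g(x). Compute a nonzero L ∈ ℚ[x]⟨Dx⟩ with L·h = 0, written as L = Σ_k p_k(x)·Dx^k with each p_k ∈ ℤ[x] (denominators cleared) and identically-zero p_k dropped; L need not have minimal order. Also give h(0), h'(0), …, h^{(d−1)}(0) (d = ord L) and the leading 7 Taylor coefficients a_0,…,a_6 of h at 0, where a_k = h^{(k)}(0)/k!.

L = (-36 + 144·x + 1440·x^2 + 2376·x^3 + 3186·x^4 + 486·x^6)·Dx + (18 + 24·x - 108·x^2 + 444·x^3 + 2313·x^4 + 2178·x^5 + 243·x^6 + 486·x^7)·Dx^2 + (-2 - 10·x - 34·x^2 - 48·x^3 - 123·x^4 + 387·x^5 + 198·x^6 + 81·x^7 + 81·x^8)·Dx^3  (order 3).
h: a_k = 4, 10, 8, -6, 20, 646/5, 52, …
ICs: h(0) = 4, h′(0) = 10, h′′(0) = 16.

f: a_k = 4, 4, 8, 12, 20, 32, 52, …
g: a_k = 0, 6, 0, -18, 0, 486/5, 0, …
Sum ⇒ L₀ = lclm(L_f,L_g) in ℚ(x)⟨Dx⟩.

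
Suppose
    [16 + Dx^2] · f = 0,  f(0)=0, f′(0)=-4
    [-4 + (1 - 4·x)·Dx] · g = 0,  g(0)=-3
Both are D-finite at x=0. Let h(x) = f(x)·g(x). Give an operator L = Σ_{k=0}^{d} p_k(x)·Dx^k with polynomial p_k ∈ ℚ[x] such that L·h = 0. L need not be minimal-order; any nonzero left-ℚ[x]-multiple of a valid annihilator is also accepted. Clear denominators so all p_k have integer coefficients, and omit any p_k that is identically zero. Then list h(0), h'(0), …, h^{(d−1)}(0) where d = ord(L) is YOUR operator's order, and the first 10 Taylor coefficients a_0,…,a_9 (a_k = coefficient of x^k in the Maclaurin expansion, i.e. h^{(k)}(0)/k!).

L = (-16 + 64·x) + 8·Dx + (-1 + 4·x)·Dx^2  (order 2).
h: a_k = 0, 12, 48, 160, 640, 12928/5, 51712/5, 4342784/105, 17371136/105, 625362944/945, …
ICs: h(0) = 0, h′(0) = 12.

f: a_k = 0, -4, 0, 32/3, 0, -128/15, 0, 1024/315, 0, -2048/2835, …
g: a_k = -3, -12, -48, -192, -768, -3072, -12288, -49152, -196608, -786432, …
L₀ := L_f ⊗_s L_g (sym. prod.), ord ≤ 2.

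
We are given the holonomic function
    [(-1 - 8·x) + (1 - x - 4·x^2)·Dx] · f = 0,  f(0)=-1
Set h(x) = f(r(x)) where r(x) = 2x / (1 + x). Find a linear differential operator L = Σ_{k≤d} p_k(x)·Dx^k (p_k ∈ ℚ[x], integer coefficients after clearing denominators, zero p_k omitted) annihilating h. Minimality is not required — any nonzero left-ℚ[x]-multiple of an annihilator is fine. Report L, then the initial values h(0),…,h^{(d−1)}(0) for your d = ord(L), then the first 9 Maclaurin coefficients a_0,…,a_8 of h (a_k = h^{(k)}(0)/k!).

f: a_k = -1, -1, -5, -9, -29, -65, -181, -441, -1165, …
Substitute x→r, Dx→(1/r')Dx; clear ⇒ L₀.
L = (2 + 34·x) + (-1 - x + 17·x^2 + 17·x^3)·Dx  (order 1).
h: a_k = -1, -2, -18, -34, -306, -578, -5202, -9826, -88434, …
ICs: h(0) = -1.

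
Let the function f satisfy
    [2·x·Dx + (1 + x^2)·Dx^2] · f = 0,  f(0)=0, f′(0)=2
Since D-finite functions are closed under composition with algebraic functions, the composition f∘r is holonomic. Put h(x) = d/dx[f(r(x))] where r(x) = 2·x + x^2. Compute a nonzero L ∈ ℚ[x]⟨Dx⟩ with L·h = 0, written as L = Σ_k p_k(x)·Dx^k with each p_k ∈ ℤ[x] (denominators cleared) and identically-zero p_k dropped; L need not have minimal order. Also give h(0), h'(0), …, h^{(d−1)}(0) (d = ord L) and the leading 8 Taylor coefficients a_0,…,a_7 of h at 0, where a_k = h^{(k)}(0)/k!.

L = (-1 + 8·x + 16·x^2 + 12·x^3 + 3·x^4) + (1 + x + 4·x^2 + 8·x^3 + 5·x^4 + x^5)·Dx  (order 1).
h: a_k = 4, 4, -16, -32, 44, 188, -32, -896, …
ICs: h(0) = 4.

f: a_k = 0, 2, 0, -2/3, 0, 2/5, 0, -2/7, …
Change of var in L_f (x↦r) gives L₀.
h=h₀': d/dx-closure on L₀ ⇒ L.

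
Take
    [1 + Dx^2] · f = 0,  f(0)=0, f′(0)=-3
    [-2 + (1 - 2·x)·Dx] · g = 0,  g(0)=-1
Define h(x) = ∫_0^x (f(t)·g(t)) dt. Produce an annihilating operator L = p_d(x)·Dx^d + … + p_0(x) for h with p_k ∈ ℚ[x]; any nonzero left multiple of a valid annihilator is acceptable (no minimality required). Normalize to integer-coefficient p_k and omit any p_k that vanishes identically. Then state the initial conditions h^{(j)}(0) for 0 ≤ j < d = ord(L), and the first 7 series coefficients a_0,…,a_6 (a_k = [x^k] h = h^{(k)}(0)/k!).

f: a_k = 0, -3, 0, 1/2, 0, -1/40, 0, …
g: a_k = -1, -2, -4, -8, -16, -32, -64, …
f·g: L₀ = L_f ⊗_s L_g, ord ≤ 2·1.
Integrate: L := L₀·Dx.
L = (-1 + 2·x)·Dx + 4·Dx^2 + (-1 + 2·x)·Dx^3  (order 3).
h: a_k = 0, 0, 3/2, 2, 23/8, 23/5, 1841/240, …
ICs: h(0) = 0, h′(0) = 0, h′′(0) = 3.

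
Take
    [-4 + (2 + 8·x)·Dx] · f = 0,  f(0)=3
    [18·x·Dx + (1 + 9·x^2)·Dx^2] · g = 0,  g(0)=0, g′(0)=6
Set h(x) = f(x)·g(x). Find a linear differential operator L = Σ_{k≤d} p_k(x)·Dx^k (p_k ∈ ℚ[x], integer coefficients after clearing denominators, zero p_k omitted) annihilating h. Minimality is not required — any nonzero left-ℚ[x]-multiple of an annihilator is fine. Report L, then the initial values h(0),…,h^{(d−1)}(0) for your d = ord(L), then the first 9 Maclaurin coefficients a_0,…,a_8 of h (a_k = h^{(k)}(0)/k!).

f: a_k = 3, 6, -6, 12, -30, 84, -252, 792, -2574, …
g: a_k = 0, 6, 0, -18, 0, 486/5, 0, -4374/7, 0, …
Product ⇒ symmetric product L₀, ord ≤ 2.
L = (12 - 36·x - 36·x^2) + (-4 + 2·x + 108·x^2 + 144·x^3)·Dx + (1 + 8·x + 25·x^2 + 72·x^3 + 144·x^4)·Dx^2  (order 2).
h: a_k = 0, 18, 36, -90, -36, 1098/5, 4356/5, -120042/35, 23004/35, …
ICs: h(0) = 0, h′(0) = 18.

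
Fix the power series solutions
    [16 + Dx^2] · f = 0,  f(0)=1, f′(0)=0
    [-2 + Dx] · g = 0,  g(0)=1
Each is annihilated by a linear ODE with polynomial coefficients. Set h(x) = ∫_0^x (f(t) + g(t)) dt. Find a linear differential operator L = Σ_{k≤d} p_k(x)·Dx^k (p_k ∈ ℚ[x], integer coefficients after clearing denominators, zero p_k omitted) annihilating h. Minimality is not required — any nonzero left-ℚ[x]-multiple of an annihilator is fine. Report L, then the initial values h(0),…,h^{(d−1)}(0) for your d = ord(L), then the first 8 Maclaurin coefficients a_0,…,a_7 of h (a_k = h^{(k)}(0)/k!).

f: a_k = 1, 0, -8, 0, 32/3, 0, -256/45, 0, …
g: a_k = 1, 2, 2, 4/3, 2/3, 4/15, 4/45, 8/315, …
h₀=f+g: left-lcm gives L₀, ord ≤ 3.
h=∫h₀ ⇒ L = L₀·Dx.
L = -32·Dx + 16·Dx^2 - 2·Dx^3 + Dx^4  (order 4).
h: a_k = 0, 2, 1, -2, 1/3, 34/15, 2/45, -4/5, …
ICs: h(0) = 0, h′(0) = 2, h′′(0) = 2, h′′′(0) = -12.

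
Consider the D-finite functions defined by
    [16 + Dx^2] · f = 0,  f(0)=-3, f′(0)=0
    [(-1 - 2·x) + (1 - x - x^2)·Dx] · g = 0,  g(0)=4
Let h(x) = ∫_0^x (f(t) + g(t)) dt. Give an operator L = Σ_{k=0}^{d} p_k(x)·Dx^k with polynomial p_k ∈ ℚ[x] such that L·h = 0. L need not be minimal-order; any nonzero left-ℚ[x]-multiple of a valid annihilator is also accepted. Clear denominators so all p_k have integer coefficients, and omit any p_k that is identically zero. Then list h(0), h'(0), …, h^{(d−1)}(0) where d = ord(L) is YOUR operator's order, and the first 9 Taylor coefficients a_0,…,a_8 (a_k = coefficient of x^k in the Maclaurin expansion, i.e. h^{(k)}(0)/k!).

f: a_k = -3, 0, 24, 0, -32, 0, 256/15, 0, -512/105, …
g: a_k = 4, 4, 8, 12, 20, 32, 52, 84, 136, …
L₀ := lclm(L_f,L_g); ord L₀ ≤ 2+1.
∫: right-multiply L₀ by Dx.
L = (-272 - 384·x + 352·x^2 - 192·x^3 - 640·x^4 - 256·x^5)·Dx + (160 - 368·x - 32·x^2 + 544·x^3 - 48·x^4 - 384·x^5 - 128·x^6)·Dx^2 + (-17 - 24·x + 22·x^2 - 12·x^3 - 40·x^4 - 16·x^5)·Dx^3 + (10 - 23·x - 2·x^2 + 34·x^3 - 3·x^4 - 24·x^5 - 8·x^6)·Dx^4  (order 4).
h: a_k = 0, 1, 2, 32/3, 3, -12/5, 16/3, 148/15, 21/2, …
ICs: h(0) = 0, h′(0) = 1, h′′(0) = 4, h′′′(0) = 64.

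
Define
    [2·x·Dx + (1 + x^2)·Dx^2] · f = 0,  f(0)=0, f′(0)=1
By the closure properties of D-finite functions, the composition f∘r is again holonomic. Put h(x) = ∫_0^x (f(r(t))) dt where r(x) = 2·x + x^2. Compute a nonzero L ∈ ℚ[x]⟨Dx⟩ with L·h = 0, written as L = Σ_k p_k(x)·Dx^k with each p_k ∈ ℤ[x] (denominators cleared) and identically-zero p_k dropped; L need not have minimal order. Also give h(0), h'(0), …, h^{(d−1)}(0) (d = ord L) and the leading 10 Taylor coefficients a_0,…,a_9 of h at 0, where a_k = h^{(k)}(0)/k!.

L = (-1 + 8·x + 16·x^2 + 12·x^3 + 3·x^4)·Dx^2 + (1 + x + 4·x^2 + 8·x^3 + 5·x^4 + x^5)·Dx^3  (order 3).
h: a_k = 0, 0, 1, 1/3, -2/3, -4/5, 11/15, 47/21, -2/7, -56/9, …
ICs: h(0) = 0, h′(0) = 0, h′′(0) = 2.

f: a_k = 0, 1, 0, -1/3, 0, 1/5, 0, -1/7, 0, 1/9, …
f∘r: x↦r, Dx↦Dx/r' in L_f ⇒ L₀.
∫: right-multiply L₀ by Dx.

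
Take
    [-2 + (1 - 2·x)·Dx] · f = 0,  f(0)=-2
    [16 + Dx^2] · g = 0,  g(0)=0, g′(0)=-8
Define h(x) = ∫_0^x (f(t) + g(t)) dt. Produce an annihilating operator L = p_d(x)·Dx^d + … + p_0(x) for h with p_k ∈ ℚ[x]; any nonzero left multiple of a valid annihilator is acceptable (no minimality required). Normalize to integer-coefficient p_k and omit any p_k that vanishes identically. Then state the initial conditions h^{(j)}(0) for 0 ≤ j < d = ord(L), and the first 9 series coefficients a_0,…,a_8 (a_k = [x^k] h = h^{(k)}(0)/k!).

f: a_k = -2, -4, -8, -16, -32, -64, -128, -256, -512, …
g: a_k = 0, -8, 0, 64/3, 0, -256/15, 0, 2048/315, 0, …
L₀ := lclm(L_f,L_g); ord L₀ ≤ 1+2.
Integrate: L := L₀·Dx.
L = (160 - 256·x + 256·x^2)·Dx + (-48 + 224·x - 384·x^2 + 256·x^3)·Dx^2 + (10 - 16·x + 16·x^2)·Dx^3 + (-3 + 14·x - 24·x^2 + 16·x^3)·Dx^4  (order 4).
h: a_k = 0, -2, -6, -8/3, 4/3, -32/5, -608/45, -128/7, -9824/315, …
ICs: h(0) = 0, h′(0) = -2, h′′(0) = -12, h′′′(0) = -16.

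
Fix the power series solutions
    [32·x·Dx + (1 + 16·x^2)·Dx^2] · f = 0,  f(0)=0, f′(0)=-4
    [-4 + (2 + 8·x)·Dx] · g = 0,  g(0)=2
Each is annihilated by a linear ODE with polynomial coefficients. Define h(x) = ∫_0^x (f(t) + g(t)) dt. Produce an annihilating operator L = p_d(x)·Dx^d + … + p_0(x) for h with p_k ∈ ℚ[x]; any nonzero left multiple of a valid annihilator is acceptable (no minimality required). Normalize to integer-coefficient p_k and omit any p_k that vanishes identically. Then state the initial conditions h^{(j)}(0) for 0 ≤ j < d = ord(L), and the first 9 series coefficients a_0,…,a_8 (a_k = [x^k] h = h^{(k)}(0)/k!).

f: a_k = 0, -4, 0, 64/3, 0, -1024/5, 0, 16384/7, 0, …
g: a_k = 2, 4, -4, 8, -20, 56, -168, 528, -1716, …
Sum ⇒ L₀ = lclm(L_f,L_g) in ℚ(x)⟨Dx⟩.
h=∫h₀ ⇒ L = L₀·Dx.
L = (-32 - 320·x + 1536·x^2 + 3072·x^3)·Dx^2 + (-22 - 128·x + 320·x^2 + 6144·x^3 + 10752·x^4)·Dx^3 + (-1 + 12·x + 96·x^2 + 384·x^3 + 1792·x^4 + 3072·x^5)·Dx^4  (order 4).
h: a_k = 0, 2, 0, -4/3, 22/3, -4, -124/5, -24, 2510/7, …
ICs: h(0) = 0, h′(0) = 2, h′′(0) = 0, h′′′(0) = -8.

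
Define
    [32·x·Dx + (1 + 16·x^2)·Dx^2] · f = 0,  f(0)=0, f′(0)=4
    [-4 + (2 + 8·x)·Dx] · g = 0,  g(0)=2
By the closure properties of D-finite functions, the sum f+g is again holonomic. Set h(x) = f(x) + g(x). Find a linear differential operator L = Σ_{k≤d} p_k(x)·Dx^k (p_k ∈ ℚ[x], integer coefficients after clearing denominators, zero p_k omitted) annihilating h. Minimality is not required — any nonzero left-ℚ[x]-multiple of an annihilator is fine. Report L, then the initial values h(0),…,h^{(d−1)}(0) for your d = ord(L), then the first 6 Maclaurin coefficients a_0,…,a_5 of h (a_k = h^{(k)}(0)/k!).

f: a_k = 0, 4, 0, -64/3, 0, 1024/5, …
g: a_k = 2, 4, -4, 8, -20, 56, …
Sum ⇒ L₀ = lclm(L_f,L_g) in ℚ(x)⟨Dx⟩.
L = (-32 - 320·x + 1536·x^2 + 3072·x^3)·Dx + (-22 - 128·x + 320·x^2 + 6144·x^3 + 10752·x^4)·Dx^2 + (-1 + 12·x + 96·x^2 + 384·x^3 + 1792·x^4 + 3072·x^5)·Dx^3  (order 3).
h: a_k = 2, 8, -4, -40/3, -20, 1304/5, …
ICs: h(0) = 2, h′(0) = 8, h′′(0) = -8.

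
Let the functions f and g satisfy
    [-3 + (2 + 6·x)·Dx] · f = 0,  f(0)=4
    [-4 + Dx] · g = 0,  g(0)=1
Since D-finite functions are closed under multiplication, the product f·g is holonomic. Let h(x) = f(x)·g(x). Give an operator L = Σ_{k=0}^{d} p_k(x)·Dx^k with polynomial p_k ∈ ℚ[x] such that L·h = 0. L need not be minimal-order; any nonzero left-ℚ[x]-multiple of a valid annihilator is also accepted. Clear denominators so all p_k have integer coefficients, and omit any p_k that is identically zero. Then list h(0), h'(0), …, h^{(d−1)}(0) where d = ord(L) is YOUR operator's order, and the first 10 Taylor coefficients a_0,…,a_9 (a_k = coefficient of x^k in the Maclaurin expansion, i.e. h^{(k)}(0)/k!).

L = (-11 - 24·x) + (2 + 6·x)·Dx  (order 1).
h: a_k = 4, 22, 103/2, 953/12, 8161/96, 76883/960, 497863/11520, 9695729/161280, -133285631/2580480, 8654728283/46448640, …
ICs: h(0) = 4.

f: a_k = 4, 6, -9/2, 27/4, -405/32, 1701/64, -15309/256, 72171/512, -2814669/8192, 14073345/16384, …
g: a_k = 1, 4, 8, 32/3, 32/3, 128/15, 256/45, 1024/315, 512/315, 2048/2835, …
Product ⇒ symmetric product L₀, ord ≤ 1.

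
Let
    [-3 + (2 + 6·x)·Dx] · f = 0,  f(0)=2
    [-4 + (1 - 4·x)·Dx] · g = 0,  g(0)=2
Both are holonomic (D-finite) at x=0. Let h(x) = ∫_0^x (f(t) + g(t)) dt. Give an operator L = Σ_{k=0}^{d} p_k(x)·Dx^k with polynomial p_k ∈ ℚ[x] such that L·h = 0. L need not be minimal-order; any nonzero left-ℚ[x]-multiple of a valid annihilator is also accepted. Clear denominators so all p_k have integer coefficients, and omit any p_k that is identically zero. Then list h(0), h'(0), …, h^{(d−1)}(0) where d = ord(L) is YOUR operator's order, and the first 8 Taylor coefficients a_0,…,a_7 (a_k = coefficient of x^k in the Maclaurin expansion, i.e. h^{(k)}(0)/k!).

f: a_k = 2, 3, -9/4, 27/8, -405/64, 1701/128, -15309/512, 72171/1024, …
g: a_k = 2, 8, 32, 128, 512, 2048, 8192, 32768, …
L₀ := lclm(L_f,L_g); ord L₀ ≤ 1+1.
∫: right-multiply L₀ by Dx.
L = (228 + 432·x)·Dx + (-137 - 696·x - 1296·x^2)·Dx^2 + (10 + 62·x - 192·x^2 - 864·x^3)·Dx^3  (order 3).
h: a_k = 0, 4, 11/2, 119/12, 1051/32, 32363/320, 263845/768, 4178995/3584, …
ICs: h(0) = 0, h′(0) = 4, h′′(0) = 11.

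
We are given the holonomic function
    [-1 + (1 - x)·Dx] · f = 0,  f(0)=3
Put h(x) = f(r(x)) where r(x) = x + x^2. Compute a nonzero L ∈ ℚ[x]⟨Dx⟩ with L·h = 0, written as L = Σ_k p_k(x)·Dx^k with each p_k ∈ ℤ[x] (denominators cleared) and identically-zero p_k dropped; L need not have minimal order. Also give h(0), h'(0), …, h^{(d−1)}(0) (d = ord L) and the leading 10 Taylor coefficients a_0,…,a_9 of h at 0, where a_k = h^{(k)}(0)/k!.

L = (1 + 2·x) + (-1 + x + x^2)·Dx  (order 1).
h: a_k = 3, 3, 6, 9, 15, 24, 39, 63, 102, 165, …
ICs: h(0) = 3.

f: a_k = 3, 3, 3, 3, 3, 3, 3, 3, 3, 3, …
L₀ from L_f via x↦r, Dx↦r'^{-1}Dx.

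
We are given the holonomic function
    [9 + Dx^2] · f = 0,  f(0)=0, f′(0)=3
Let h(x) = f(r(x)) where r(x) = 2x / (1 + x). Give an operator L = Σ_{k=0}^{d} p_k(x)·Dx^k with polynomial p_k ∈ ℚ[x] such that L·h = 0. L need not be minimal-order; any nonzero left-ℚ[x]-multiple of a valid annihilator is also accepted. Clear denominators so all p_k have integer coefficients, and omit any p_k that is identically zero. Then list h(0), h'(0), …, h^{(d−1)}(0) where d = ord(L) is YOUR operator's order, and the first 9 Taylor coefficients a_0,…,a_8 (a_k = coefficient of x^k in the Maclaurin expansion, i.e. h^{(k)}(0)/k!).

L = 36 + (2 + 6·x + 6·x^2 + 2·x^3)·Dx + (1 + 4·x + 6·x^2 + 4·x^3 + x^4)·Dx^2  (order 2).
h: a_k = 0, 6, -6, -30, 102, -726/5, 30, 13386/35, -5646/5, …
ICs: h(0) = 0, h′(0) = 6.

f: a_k = 0, 3, 0, -9/2, 0, 81/40, 0, -243/560, 0, …
Substitute x→r, Dx→(1/r')Dx; clear ⇒ L₀.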